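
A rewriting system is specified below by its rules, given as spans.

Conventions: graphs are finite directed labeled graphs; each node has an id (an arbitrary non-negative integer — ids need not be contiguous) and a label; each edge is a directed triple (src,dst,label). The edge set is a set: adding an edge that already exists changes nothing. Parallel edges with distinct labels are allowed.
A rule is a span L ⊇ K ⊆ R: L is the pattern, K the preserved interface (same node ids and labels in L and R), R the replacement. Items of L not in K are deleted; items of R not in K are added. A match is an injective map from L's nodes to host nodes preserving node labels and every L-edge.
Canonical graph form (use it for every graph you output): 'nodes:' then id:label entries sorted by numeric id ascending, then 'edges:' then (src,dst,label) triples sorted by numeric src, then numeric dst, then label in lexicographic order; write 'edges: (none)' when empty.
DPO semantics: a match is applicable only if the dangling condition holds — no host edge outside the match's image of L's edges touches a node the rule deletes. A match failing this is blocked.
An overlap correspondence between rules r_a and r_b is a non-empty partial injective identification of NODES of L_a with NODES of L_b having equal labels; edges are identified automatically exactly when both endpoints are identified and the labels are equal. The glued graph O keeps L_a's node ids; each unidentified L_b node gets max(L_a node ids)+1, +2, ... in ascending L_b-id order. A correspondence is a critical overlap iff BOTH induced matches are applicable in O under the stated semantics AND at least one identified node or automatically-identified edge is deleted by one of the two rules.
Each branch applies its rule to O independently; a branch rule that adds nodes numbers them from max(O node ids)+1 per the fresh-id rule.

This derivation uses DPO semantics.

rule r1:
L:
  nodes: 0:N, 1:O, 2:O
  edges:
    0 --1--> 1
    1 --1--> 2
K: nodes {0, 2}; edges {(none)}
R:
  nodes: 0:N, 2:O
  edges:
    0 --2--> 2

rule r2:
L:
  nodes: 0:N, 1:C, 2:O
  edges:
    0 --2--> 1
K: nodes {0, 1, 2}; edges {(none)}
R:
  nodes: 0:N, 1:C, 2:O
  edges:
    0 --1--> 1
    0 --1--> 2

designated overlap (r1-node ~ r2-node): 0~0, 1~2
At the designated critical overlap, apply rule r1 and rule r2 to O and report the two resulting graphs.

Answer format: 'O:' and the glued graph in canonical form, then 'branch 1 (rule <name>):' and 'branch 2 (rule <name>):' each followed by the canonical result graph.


O:
nodes: 0:N, 1:O, 2:O, 3:C
edges: (0,1,1); (0,3,2); (1,2,1)
branch 1 (rule r1):
nodes: 0:N, 2:O, 3:C
edges: (0,2,2); (0,3,2)
branch 2 (rule r2):
nodes: 0:N, 1:O, 2:O, 3:C
edges: (0,1,1); (0,3,1); (1,2,1)


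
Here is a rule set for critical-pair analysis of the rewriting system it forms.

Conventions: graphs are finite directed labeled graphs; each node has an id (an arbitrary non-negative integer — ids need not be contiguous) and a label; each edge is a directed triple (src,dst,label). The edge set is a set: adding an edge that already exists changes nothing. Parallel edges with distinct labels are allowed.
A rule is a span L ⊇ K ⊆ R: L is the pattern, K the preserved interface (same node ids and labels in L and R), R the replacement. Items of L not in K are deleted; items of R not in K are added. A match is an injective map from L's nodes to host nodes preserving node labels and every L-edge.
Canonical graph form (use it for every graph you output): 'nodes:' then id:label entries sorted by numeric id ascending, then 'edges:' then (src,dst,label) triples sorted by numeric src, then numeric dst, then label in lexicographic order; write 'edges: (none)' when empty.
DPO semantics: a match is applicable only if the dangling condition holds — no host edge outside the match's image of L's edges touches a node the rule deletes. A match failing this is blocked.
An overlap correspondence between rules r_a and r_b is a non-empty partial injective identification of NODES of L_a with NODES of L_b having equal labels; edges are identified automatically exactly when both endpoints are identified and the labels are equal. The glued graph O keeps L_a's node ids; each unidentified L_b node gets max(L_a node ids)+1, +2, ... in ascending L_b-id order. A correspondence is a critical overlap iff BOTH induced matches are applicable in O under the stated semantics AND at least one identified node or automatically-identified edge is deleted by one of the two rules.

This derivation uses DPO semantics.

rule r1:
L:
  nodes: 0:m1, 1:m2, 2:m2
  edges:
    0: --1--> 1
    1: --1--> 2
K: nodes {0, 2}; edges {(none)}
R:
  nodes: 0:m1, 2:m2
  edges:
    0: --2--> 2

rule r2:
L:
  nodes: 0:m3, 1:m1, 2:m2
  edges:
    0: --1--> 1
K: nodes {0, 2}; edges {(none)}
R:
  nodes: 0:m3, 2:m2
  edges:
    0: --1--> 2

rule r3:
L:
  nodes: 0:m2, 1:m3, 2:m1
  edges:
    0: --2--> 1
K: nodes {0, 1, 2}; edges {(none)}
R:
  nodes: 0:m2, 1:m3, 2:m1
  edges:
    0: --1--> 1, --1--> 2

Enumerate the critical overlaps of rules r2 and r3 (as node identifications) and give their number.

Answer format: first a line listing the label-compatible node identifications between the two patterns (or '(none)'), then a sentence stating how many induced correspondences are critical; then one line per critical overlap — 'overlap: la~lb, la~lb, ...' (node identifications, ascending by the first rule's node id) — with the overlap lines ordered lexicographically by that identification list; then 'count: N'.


label-compatible node identifications between L(r2) and L(r3): 0~1, 1~2, 2~0
4 of the induced correspondences are critical overlaps of r2 and r3.
overlap: 0~1, 1~2
overlap: 0~1, 1~2, 2~0
overlap: 1~2
overlap: 1~2, 2~0
count: 4


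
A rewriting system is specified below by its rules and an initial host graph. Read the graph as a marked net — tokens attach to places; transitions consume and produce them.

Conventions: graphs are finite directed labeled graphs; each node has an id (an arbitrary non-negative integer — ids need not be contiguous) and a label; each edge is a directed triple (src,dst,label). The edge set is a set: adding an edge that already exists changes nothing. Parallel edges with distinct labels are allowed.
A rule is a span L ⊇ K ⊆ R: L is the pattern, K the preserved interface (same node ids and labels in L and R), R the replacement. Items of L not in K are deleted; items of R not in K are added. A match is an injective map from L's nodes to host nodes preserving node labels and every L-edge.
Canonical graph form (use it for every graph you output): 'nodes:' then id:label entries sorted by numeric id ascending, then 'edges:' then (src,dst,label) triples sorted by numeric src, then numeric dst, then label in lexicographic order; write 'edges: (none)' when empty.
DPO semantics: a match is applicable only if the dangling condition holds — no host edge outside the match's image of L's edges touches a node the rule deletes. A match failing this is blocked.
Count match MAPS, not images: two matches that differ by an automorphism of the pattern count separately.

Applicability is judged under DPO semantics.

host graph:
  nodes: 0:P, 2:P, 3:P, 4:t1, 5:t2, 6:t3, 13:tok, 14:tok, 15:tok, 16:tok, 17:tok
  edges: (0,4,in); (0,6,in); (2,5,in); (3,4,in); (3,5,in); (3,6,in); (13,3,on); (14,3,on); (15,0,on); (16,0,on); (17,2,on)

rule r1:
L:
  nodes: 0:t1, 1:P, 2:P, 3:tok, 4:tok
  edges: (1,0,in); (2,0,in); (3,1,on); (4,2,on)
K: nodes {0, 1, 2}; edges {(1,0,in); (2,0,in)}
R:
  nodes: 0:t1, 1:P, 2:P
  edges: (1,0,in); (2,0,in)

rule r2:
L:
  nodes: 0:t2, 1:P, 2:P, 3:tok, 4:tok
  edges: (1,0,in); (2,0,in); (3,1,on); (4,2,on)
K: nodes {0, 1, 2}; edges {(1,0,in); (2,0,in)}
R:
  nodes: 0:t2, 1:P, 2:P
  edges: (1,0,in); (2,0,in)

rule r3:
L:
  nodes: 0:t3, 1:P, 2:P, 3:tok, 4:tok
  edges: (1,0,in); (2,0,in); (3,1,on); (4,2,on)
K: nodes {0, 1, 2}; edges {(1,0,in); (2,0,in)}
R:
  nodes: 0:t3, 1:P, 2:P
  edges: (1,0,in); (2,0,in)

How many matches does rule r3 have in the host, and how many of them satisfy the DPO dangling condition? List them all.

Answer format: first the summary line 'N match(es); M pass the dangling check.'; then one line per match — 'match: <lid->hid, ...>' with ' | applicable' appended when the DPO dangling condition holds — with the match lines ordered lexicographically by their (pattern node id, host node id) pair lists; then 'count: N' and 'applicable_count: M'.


8 match(es); 8 pass the dangling check.
match: 0->6, 1->0, 2->3, 3->15, 4->13 | applicable
match: 0->6, 1->0, 2->3, 3->15, 4->14 | applicable
match: 0->6, 1->0, 2->3, 3->16, 4->13 | applicable
match: 0->6, 1->0, 2->3, 3->16, 4->14 | applicable
match: 0->6, 1->3, 2->0, 3->13, 4->15 | applicable
match: 0->6, 1->3, 2->0, 3->13, 4->16 | applicable
match: 0->6, 1->3, 2->0, 3->14, 4->15 | applicable
match: 0->6, 1->3, 2->0, 3->14, 4->16 | applicable
count: 8
applicable_count: 8


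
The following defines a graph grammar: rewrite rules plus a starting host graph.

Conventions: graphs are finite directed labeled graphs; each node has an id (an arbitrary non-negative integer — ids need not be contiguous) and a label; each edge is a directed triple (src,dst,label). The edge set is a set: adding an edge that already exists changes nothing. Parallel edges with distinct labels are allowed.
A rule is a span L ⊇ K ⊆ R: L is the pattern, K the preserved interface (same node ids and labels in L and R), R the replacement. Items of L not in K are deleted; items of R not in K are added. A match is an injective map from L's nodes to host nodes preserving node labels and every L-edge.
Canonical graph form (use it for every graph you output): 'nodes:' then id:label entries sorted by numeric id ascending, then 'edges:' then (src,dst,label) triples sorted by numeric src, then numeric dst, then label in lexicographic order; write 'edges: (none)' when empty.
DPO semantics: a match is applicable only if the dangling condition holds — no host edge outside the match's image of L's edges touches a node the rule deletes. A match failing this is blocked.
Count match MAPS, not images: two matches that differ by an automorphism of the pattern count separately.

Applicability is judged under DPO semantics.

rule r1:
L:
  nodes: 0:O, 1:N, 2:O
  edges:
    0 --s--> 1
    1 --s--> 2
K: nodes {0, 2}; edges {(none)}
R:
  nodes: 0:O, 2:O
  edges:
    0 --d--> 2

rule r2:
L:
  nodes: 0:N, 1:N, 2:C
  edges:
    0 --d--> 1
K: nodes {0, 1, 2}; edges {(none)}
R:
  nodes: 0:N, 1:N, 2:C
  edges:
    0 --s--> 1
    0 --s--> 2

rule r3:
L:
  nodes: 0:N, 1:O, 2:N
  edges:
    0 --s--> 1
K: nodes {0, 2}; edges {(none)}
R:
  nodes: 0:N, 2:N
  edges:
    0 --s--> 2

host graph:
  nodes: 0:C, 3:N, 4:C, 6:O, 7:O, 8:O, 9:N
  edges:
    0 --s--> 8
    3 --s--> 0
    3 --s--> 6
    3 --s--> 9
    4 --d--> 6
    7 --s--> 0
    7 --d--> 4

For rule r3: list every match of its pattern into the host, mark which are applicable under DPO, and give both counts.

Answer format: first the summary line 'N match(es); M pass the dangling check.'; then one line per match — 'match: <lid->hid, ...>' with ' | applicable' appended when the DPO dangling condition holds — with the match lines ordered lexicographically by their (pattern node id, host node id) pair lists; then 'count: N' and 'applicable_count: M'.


1 match(es); 0 pass the dangling check.
match: 0->3, 1->6, 2->9
count: 1
applicable_count: 0


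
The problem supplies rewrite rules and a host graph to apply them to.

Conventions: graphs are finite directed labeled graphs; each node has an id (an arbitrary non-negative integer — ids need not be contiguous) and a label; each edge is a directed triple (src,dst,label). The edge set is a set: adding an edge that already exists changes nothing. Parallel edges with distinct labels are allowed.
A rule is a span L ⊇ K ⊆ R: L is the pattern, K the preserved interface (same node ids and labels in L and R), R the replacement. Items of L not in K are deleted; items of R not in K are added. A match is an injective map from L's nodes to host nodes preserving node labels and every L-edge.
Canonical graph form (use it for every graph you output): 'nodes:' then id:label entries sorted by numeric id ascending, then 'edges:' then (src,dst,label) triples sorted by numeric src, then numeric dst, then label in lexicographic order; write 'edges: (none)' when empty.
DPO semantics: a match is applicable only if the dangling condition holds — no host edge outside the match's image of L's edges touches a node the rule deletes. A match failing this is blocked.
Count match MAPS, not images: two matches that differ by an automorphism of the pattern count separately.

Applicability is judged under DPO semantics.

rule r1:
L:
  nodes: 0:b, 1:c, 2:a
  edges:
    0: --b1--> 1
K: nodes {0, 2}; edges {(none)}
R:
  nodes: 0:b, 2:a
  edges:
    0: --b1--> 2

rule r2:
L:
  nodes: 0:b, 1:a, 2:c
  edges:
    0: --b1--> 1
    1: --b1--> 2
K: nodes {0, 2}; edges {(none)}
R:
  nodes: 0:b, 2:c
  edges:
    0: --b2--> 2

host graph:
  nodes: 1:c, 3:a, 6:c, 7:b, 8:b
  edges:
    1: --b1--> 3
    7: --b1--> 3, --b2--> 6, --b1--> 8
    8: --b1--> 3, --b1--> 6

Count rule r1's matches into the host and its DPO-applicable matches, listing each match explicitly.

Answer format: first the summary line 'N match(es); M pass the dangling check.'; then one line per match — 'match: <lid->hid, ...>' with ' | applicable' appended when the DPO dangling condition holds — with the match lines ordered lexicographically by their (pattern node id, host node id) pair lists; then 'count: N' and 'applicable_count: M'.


1 match(es); 0 pass the dangling check.
match: 0->8, 1->6, 2->3
count: 1
applicable_count: 0


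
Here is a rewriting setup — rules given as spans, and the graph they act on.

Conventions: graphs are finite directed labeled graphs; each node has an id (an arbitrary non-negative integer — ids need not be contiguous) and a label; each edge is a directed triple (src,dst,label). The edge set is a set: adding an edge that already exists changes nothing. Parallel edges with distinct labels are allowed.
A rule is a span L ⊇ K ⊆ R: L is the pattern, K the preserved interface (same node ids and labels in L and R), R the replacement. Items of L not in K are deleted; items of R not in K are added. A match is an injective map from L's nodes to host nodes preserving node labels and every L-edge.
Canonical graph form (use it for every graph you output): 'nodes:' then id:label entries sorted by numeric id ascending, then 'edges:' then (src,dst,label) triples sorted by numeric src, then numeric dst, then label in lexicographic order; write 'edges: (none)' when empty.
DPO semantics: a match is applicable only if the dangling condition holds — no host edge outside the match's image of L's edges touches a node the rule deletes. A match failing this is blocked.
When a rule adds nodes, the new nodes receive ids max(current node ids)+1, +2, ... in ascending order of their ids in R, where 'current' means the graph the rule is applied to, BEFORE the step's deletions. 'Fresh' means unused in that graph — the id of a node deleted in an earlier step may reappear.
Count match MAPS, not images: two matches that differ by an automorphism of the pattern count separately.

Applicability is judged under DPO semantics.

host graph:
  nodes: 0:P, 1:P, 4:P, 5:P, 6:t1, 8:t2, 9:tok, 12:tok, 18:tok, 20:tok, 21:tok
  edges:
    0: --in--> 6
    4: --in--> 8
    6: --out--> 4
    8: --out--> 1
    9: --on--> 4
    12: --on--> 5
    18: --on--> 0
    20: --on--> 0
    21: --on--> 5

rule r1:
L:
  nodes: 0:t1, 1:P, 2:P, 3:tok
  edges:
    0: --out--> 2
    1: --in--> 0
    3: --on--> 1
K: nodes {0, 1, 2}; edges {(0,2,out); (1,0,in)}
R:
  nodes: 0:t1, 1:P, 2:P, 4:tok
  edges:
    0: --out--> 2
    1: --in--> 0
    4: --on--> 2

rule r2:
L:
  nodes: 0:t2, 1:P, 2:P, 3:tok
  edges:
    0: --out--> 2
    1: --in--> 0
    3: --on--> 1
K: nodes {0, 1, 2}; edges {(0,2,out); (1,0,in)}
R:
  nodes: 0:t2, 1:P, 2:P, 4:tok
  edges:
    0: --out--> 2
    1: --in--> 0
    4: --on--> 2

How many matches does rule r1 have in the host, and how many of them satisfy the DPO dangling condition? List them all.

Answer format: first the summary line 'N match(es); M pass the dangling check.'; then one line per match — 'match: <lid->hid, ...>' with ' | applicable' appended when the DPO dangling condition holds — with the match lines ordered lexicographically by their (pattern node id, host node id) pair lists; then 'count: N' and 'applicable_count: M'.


2 match(es); 2 pass the dangling check.
match: 0->6, 1->0, 2->4, 3->18 | applicable
match: 0->6, 1->0, 2->4, 3->20 | applicable
count: 2
applicable_count: 2


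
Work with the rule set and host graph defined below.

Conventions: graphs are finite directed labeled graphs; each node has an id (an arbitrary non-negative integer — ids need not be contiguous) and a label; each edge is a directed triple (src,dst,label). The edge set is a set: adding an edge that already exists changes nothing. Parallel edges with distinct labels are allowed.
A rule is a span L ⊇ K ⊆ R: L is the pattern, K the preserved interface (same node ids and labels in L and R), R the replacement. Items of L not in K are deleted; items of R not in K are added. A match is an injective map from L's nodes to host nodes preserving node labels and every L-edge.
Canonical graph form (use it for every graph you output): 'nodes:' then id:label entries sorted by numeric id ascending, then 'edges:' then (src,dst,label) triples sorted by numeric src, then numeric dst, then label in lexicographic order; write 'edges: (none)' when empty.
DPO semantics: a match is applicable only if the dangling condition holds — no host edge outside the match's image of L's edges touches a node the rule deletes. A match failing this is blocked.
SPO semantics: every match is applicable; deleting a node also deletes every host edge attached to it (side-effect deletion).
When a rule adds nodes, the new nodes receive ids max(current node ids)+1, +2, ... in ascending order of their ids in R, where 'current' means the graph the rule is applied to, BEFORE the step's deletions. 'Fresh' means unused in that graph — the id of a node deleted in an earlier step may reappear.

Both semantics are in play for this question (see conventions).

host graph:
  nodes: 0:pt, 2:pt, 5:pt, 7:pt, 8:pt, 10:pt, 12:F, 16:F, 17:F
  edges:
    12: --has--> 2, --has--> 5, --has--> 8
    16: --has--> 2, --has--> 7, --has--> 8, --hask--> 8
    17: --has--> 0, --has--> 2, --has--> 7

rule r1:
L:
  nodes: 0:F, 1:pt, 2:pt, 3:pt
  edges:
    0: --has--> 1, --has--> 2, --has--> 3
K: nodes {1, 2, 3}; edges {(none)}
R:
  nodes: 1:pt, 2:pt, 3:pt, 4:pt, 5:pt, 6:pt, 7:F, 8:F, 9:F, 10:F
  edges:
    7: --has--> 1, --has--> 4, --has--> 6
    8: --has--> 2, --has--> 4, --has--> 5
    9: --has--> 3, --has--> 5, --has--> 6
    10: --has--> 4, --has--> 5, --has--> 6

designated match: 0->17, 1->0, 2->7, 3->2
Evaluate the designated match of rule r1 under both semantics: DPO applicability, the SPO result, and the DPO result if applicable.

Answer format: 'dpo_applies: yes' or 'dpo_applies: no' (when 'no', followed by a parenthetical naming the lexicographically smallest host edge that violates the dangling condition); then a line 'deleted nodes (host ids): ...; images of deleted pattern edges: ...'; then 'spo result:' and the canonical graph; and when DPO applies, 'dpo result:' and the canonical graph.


dpo_applies: yes
deleted nodes (host ids): 17; images of deleted pattern edges: (17,0,has); (17,2,has); (17,7,has)
spo result:
nodes: 0:pt, 2:pt, 5:pt, 7:pt, 8:pt, 10:pt, 12:F, 16:F, 18:pt, 19:pt, 20:pt, 21:F, 22:F, 23:F, 24:F
edges: (12,2,has); (12,5,has); (12,8,has); (16,2,has); (16,7,has); (16,8,has); (16,8,hask); (21,0,has); (21,18,has); (21,20,has); (22,7,has); (22,18,has); (22,19,has); (23,2,has); (23,19,has); (23,20,has); (24,18,has); (24,19,has); (24,20,has)
dpo result:
nodes: 0:pt, 2:pt, 5:pt, 7:pt, 8:pt, 10:pt, 12:F, 16:F, 18:pt, 19:pt, 20:pt, 21:F, 22:F, 23:F, 24:F
edges: (12,2,has); (12,5,has); (12,8,has); (16,2,has); (16,7,has); (16,8,has); (16,8,hask); (21,0,has); (21,18,has); (21,20,has); (22,7,has); (22,18,has); (22,19,has); (23,2,has); (23,19,has); (23,20,has); (24,18,has); (24,19,has); (24,20,has)


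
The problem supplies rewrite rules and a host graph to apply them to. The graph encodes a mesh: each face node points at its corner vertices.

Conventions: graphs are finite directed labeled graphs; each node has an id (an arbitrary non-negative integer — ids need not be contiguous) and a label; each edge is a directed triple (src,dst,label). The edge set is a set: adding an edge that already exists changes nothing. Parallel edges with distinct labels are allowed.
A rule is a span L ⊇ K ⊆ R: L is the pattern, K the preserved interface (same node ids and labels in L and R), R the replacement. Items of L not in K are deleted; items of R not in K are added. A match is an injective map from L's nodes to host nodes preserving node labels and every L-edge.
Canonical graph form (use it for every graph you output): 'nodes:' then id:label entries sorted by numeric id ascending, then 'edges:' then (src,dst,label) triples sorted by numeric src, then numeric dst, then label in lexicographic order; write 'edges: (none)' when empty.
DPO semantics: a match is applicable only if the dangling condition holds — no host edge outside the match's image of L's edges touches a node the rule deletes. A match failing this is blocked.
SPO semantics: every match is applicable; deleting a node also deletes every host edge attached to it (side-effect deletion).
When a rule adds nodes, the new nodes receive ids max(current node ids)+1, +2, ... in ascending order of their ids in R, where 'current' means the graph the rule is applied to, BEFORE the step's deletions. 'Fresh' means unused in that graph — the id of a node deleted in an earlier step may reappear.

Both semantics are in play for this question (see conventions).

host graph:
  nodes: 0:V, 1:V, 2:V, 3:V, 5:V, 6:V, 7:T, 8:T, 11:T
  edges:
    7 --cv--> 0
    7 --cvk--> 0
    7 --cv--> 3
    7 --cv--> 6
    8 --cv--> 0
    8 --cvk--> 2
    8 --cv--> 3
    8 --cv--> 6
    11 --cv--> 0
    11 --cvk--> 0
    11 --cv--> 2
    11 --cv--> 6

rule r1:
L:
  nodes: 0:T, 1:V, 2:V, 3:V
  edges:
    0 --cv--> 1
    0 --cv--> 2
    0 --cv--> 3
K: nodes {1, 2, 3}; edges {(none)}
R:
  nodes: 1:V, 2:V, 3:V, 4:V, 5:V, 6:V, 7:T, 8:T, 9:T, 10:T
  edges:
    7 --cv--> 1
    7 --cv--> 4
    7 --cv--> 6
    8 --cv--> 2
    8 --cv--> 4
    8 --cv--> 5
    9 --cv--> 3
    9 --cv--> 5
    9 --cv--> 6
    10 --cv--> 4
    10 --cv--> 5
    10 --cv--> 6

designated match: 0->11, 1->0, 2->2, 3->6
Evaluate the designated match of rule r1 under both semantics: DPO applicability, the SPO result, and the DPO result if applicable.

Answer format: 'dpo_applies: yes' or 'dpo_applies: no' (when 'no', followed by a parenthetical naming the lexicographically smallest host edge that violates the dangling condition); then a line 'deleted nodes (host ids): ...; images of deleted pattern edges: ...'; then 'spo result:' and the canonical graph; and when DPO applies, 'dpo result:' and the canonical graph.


dpo_applies: no
(the rule deletes node 11, which keeps host edge (11,0,cvk) outside the match image — the dangling condition fails, DPO blocks; SPO proceeds and side-deletes such edges)
deleted nodes (host ids): 11; images of deleted pattern edges: (11,0,cv); (11,2,cv); (11,6,cv)
spo result:
nodes: 0:V, 1:V, 2:V, 3:V, 5:V, 6:V, 7:T, 8:T, 12:V, 13:V, 14:V, 15:T, 16:T, 17:T, 18:T
edges: (7,0,cv); (7,0,cvk); (7,3,cv); (7,6,cv); (8,0,cv); (8,2,cvk); (8,3,cv); (8,6,cv); (15,0,cv); (15,12,cv); (15,14,cv); (16,2,cv); (16,12,cv); (16,13,cv); (17,6,cv); (17,13,cv); (17,14,cv); (18,12,cv); (18,13,cv); (18,14,cv)


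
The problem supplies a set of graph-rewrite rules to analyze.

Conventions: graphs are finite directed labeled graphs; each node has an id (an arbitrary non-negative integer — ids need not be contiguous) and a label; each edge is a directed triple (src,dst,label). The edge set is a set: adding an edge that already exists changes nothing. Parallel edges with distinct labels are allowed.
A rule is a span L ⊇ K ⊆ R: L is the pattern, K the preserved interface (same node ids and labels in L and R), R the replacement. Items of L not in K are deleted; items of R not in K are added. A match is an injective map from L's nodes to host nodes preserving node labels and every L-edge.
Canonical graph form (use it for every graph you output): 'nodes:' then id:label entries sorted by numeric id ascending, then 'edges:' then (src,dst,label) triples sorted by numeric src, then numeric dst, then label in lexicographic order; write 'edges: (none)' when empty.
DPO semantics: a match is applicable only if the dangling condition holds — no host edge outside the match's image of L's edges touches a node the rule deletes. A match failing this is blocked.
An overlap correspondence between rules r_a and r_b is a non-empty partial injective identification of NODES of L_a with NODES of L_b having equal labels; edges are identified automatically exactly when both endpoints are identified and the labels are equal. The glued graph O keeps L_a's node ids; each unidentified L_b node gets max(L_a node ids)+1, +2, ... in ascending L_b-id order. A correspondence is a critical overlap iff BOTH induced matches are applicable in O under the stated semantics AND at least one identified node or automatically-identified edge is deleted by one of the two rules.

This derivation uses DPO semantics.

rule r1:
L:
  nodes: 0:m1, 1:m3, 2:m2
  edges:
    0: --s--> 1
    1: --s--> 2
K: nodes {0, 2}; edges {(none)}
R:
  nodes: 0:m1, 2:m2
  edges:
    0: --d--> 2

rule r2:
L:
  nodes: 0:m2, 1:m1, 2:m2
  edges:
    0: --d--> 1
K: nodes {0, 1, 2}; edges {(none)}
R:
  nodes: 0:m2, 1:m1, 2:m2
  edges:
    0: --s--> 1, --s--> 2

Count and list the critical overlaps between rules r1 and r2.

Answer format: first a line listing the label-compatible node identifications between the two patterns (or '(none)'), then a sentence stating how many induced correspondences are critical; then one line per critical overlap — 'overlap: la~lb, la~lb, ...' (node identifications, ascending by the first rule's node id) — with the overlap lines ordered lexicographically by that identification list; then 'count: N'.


label-compatible node identifications between L(r1) and L(r2): 0~1, 2~0, 2~2
0 of the induced correspondences are critical overlaps of r1 and r2.
count: 0


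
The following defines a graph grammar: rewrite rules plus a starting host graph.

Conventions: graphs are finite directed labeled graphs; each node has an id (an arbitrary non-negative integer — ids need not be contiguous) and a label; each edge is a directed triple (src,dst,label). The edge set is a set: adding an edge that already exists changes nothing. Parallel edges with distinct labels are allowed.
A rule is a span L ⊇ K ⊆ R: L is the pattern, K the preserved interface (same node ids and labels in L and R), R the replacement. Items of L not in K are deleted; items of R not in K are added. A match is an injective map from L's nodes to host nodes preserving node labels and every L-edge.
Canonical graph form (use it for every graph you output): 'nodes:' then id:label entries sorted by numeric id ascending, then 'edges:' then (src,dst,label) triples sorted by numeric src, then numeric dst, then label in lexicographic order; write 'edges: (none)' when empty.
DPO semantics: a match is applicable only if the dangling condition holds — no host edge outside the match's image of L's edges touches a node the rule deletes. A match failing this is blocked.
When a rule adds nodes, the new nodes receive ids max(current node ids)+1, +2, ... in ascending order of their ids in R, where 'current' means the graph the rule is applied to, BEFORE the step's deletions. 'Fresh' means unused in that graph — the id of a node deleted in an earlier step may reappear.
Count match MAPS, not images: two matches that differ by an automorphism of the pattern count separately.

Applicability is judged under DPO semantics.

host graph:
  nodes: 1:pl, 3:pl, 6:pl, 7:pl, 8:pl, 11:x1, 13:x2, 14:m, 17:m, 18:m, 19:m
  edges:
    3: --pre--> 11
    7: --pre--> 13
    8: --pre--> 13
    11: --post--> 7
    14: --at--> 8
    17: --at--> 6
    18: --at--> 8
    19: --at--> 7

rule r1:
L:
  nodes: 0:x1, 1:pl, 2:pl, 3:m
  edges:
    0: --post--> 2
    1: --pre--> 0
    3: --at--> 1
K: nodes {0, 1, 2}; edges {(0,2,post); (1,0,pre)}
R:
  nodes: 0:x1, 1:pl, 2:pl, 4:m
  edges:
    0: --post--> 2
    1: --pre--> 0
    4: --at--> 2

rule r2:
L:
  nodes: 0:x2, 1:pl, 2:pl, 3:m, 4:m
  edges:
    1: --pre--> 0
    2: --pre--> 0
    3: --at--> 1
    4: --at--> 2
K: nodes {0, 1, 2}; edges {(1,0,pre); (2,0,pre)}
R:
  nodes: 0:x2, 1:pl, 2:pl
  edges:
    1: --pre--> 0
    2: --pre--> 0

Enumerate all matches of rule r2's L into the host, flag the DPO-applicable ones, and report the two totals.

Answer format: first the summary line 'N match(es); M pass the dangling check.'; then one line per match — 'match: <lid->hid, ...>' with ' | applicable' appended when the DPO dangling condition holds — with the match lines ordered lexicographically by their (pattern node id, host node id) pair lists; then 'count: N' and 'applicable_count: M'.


4 match(es); 4 pass the dangling check.
match: 0->13, 1->7, 2->8, 3->19, 4->14 | applicable
match: 0->13, 1->7, 2->8, 3->19, 4->18 | applicable
match: 0->13, 1->8, 2->7, 3->14, 4->19 | applicable
match: 0->13, 1->8, 2->7, 3->18, 4->19 | applicable
count: 4
applicable_count: 4


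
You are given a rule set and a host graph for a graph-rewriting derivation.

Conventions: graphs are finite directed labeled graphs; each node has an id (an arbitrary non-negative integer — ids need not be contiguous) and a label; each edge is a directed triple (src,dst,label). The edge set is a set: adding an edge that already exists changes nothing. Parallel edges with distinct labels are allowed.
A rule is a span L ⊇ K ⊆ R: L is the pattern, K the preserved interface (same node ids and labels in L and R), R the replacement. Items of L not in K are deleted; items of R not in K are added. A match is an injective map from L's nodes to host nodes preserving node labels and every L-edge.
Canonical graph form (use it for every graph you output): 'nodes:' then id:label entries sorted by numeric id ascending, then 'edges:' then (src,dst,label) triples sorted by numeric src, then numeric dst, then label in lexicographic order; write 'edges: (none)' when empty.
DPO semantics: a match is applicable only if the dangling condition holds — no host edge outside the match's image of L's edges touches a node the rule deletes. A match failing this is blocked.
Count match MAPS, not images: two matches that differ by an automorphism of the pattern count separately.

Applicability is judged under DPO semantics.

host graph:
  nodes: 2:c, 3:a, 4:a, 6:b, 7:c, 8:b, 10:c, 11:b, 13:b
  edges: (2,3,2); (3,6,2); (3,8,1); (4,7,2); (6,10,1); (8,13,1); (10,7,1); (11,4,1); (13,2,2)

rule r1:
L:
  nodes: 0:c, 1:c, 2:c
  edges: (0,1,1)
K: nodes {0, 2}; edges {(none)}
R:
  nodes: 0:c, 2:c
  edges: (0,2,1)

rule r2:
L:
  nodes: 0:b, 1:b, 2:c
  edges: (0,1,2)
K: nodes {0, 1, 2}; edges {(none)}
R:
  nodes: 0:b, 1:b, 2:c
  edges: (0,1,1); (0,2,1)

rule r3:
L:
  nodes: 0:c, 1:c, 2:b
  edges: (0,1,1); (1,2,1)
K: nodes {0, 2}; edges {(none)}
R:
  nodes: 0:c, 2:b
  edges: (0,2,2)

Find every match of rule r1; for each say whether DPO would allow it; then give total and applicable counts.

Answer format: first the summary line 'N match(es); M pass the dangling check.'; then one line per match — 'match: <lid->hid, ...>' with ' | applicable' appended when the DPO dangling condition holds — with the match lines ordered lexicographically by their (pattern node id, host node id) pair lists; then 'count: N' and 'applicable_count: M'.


1 match(es); 0 pass the dangling check.
match: 0->10, 1->7, 2->2
count: 1
applicable_count: 0


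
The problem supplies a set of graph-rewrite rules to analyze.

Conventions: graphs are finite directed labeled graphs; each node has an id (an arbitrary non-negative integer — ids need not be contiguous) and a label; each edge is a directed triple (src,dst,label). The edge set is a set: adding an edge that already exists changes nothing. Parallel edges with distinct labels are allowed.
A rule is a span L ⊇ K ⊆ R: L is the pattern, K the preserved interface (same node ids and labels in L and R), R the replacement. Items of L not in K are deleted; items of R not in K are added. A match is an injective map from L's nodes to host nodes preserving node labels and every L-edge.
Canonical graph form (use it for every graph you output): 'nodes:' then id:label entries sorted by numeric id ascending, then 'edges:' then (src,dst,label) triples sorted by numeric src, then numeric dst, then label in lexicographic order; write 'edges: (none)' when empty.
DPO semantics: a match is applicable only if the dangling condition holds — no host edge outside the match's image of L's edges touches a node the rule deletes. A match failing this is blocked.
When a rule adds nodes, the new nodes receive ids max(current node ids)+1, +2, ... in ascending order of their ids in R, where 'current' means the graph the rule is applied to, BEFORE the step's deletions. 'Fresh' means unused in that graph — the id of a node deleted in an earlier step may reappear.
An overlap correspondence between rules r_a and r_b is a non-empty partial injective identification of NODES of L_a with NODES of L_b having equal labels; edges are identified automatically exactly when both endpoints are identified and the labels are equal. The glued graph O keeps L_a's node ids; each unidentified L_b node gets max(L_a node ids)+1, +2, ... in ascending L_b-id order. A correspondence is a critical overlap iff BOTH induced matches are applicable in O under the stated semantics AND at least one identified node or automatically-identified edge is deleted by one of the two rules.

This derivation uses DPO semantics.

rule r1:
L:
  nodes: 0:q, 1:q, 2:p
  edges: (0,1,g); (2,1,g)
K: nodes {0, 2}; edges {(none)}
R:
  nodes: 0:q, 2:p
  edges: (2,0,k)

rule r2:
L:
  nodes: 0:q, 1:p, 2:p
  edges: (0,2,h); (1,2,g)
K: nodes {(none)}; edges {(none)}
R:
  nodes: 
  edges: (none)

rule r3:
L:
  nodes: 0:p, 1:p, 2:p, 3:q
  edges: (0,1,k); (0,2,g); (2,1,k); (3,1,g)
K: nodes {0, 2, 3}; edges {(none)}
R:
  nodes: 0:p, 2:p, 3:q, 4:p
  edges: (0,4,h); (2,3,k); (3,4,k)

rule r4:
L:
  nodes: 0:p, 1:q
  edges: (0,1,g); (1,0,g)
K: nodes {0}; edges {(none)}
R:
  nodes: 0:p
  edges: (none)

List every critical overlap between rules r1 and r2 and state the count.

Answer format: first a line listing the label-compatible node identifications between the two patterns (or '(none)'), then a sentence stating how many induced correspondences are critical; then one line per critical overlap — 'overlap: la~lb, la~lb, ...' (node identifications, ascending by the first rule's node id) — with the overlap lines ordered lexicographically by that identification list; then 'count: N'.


label-compatible node identifications between L(r1) and L(r2): 0~0, 1~0, 2~1, 2~2
0 of the induced correspondences are critical overlaps of r1 and r2.
count: 0


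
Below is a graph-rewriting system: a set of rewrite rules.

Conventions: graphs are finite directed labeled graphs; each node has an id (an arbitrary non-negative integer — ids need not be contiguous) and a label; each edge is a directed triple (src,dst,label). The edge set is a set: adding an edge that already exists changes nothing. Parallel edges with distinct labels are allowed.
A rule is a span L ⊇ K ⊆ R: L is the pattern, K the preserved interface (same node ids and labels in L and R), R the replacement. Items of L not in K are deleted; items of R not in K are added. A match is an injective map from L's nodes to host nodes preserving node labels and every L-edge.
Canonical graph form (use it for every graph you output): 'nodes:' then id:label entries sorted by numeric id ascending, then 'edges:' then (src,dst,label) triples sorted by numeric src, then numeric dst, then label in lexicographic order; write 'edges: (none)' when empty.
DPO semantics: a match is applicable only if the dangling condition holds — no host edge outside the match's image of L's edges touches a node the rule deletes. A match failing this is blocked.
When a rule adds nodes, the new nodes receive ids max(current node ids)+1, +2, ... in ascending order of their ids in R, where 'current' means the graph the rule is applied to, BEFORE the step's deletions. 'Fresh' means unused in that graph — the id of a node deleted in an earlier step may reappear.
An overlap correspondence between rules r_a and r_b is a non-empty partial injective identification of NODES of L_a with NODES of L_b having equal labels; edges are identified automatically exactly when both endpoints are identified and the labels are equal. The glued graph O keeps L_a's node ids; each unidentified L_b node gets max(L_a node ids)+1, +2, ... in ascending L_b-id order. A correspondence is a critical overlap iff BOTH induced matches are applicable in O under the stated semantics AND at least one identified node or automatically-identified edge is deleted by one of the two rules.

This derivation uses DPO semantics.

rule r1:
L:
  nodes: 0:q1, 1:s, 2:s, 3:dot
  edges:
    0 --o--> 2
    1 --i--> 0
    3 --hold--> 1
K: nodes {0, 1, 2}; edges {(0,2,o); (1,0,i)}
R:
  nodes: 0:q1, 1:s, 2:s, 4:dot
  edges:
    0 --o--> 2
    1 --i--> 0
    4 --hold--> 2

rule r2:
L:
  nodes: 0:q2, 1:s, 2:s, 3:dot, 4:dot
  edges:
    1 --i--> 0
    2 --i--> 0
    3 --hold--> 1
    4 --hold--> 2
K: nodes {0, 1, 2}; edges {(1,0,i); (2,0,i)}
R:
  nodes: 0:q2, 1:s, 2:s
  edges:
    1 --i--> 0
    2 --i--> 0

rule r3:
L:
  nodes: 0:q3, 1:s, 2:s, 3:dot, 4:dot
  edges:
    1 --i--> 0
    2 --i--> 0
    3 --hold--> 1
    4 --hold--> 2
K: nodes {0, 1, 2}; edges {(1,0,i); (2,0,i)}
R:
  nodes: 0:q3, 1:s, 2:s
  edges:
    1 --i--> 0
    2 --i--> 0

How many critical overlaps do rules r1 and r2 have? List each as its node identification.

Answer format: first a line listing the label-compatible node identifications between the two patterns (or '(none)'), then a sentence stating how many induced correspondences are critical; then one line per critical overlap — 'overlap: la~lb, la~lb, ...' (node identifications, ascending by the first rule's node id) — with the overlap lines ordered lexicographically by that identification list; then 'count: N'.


label-compatible node identifications between L(r1) and L(r2): 1~1, 1~2, 2~1, 2~2, 3~3, 3~4
4 of the induced correspondences are critical overlaps of r1 and r2.
overlap: 1~1, 2~2, 3~3
overlap: 1~1, 3~3
overlap: 1~2, 2~1, 3~4
overlap: 1~2, 3~4
count: 4


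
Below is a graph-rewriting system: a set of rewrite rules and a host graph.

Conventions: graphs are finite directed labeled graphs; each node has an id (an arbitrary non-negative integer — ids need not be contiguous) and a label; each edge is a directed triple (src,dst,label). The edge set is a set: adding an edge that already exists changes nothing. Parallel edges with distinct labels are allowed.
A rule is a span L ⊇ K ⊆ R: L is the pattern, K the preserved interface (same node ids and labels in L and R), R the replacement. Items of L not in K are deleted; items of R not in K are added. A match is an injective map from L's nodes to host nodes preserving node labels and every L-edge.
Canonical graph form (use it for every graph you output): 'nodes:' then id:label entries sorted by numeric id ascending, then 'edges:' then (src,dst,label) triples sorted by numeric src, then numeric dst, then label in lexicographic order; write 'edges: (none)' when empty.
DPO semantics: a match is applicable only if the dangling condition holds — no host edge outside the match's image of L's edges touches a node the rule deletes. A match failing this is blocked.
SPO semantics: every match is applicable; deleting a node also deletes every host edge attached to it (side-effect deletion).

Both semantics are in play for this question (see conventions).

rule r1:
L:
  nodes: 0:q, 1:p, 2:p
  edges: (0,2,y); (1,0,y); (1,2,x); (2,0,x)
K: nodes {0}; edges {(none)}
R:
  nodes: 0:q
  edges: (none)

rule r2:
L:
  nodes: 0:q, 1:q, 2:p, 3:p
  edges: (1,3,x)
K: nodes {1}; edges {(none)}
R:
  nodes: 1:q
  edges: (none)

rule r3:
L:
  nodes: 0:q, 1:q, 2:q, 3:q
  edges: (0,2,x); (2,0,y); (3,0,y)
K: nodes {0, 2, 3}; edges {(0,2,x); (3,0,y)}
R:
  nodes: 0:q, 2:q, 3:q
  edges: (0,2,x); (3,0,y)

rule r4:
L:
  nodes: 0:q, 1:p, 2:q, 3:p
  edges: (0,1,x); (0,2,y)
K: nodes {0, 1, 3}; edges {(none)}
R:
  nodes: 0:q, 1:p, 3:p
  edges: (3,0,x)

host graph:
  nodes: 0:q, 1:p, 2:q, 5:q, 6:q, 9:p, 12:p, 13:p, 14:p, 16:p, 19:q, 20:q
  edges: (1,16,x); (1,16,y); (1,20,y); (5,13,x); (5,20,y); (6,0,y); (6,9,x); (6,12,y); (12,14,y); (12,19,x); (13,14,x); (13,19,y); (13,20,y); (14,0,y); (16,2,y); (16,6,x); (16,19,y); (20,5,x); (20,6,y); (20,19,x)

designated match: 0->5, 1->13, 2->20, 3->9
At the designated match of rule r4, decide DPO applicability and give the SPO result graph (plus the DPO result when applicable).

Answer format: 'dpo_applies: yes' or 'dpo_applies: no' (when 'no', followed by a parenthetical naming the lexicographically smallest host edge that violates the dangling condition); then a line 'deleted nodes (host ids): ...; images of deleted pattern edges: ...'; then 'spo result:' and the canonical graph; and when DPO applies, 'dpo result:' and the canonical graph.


dpo_applies: no
(the rule deletes node 20, which keeps host edge (1,20,y) outside the match image — the dangling condition fails, DPO blocks; SPO proceeds and side-deletes such edges)
deleted nodes (host ids): 20; images of deleted pattern edges: (5,13,x); (5,20,y)
spo result:
nodes: 0:q, 1:p, 2:q, 5:q, 6:q, 9:p, 12:p, 13:p, 14:p, 16:p, 19:q
edges: (1,16,x); (1,16,y); (6,0,y); (6,9,x); (6,12,y); (9,5,x); (12,14,y); (12,19,x); (13,14,x); (13,19,y); (14,0,y); (16,2,y); (16,6,x); (16,19,y)
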